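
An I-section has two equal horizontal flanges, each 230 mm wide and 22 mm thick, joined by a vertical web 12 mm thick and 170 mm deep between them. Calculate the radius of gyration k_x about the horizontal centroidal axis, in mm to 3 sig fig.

Split into non-overlapping primitives; take the origin at the lower-left of the bounding box.
Bottom flange: 230 × 22, A = 5 060 mm², y = 11 mm, Ī = 204 087 mm⁴.
Web: 12 × 170, A = 2 040 mm², y = 107 mm, Ī = 4 913 000 mm⁴.
Top flange: 230 × 22, A = 5 060 mm², y = 203 mm, Ī = 204 087 mm⁴.
By symmetry the centroid is at mid-height, ȳ = 107 mm.
Transfer each piece to the horizontal centroidal axis using Ī + A·d² with d = y − 107:
  bottom flange: d = -96 mm → contributes +46 837 047 mm⁴
  web: d = 0 mm → contributes +4 913 000 mm⁴
  top flange: d = 96 mm → contributes +46 837 047 mm⁴
Total I = 98 587 093 mm⁴.
Radius of gyration: k = √(I/A) = √(98 587 093 / 12 160) = 90.042 mm.

k_x ≈ 90.0 mm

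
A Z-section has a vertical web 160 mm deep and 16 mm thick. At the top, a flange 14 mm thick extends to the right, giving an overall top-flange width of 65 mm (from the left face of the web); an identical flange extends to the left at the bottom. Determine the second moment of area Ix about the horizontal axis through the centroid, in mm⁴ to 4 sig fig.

Treat the section as a set of non-overlapping primitives; coordinates are from the bounding-box lower-left.
Web: 16 × 160, A = 2 560 mm², y = 80 mm, Ī = 5 461 333 mm⁴.
Top flange (beyond web): 49 × 14, A = 686 mm², y = 153 mm, Ī = 11204.7 mm⁴.
Bottom flange (beyond web): 49 × 14, A = 686 mm², y = 7 mm, Ī = 11204.7 mm⁴.
Centroid: ȳ = ΣA·y / ΣA = 80 mm.
Transfer each piece to the horizontal axis through the centroid using Ī + A·d² with d = y − 80:
  web: d = 0 mm → contributes +5 461 333 mm⁴
  top flange (beyond web): d = 73 mm → contributes +3 666 899 mm⁴
  bottom flange (beyond web): d = -73 mm → contributes +3 666 899 mm⁴
Total I = 12 795 131 mm⁴.

Ix ≈ 1.280 × 10⁷ mm⁴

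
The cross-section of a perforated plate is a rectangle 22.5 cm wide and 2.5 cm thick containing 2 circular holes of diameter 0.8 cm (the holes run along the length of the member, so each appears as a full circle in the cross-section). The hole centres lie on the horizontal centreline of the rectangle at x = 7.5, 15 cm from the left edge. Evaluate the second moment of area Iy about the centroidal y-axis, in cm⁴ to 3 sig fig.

Iy ≈ 2360 cm⁴

Split into non-overlapping primitives; take the origin at the lower-left of the bounding box.
Plate: 22.5 × 2.5, A = 56.25 cm², x = 11.25 cm, Ī = 2 373 cm⁴.
Hole 1 (subtracted): ⌀0.8, A = 0.50265 cm², x = 7.5 cm, Ī = 0.020106 cm⁴.
Hole 2 (subtracted): ⌀0.8, A = 0.50265 cm², x = 15 cm, Ī = 0.020106 cm⁴.
By symmetry the centroid is at mid-width, x̄ = 11.25 cm.
Transfer each piece to the centroidal y-axis using Ī + A·d² with d = x − 11.25:
  plate: d = 0 cm → contributes +2 373 cm⁴
  hole 1: d = -3.75 cm → contributes −7.0887 cm⁴
  hole 2: d = 3.75 cm → contributes −7.0887 cm⁴
Total I = 2358.9 cm⁴.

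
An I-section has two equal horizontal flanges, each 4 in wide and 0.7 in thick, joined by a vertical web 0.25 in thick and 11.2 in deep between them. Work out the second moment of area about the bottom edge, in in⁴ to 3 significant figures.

Treat the section as a set of non-overlapping primitives; coordinates are from the bounding-box lower-left.
Bottom flange: 4 × 0.7, A = 2.8 in², y = 0.35 in, Ī = 0.11433 in⁴.
Web: 0.25 × 11.2, A = 2.8 in², y = 6.3 in, Ī = 29.269 in⁴.
Top flange: 4 × 0.7, A = 2.8 in², y = 12.25 in, Ī = 0.11433 in⁴.
Transfer each piece to the base of the section using Ī + A·d² with d = y − 0:
  bottom flange: d = 0.35 in → contributes +0.45733 in⁴
  web: d = 6.3 in → contributes +140.4 in⁴
  top flange: d = 12.25 in → contributes +420.29 in⁴
Total I = 561.15 in⁴.

I_base ≈ 561 in⁴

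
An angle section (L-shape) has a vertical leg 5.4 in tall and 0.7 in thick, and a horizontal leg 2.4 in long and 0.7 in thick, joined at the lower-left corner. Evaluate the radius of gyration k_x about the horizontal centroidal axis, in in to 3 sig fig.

k_x ≈ 1.69 in

Treat the section as a set of non-overlapping primitives; coordinates are from the bounding-box lower-left.
Vertical leg: 0.7 × 5.4, A = 3.78 in², y = 2.7 in, Ī = 9.1854 in⁴.
Horizontal leg (remainder): 1.7 × 0.7, A = 1.19 in², y = 0.35 in, Ī = 0.048592 in⁴.
Centroid: ȳ = ΣA·y / ΣA = 2.1373 in.
Transfer each piece to the horizontal centroidal axis using Ī + A·d² with d = y − 2.1373:
  vertical leg: d = 0.56268 in → contributes +10.382 in⁴
  horizontal leg (remainder): d = -1.7873 in → contributes +3.8501 in⁴
Total I = 14.232 in⁴.
Radius of gyration: k = √(I/A) = √(14.232 / 4.97) = 1.6922 in.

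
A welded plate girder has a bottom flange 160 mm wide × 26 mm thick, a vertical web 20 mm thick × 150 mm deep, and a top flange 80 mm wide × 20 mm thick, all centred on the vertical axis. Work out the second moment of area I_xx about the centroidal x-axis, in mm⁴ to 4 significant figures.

I_xx ≈ 4.364 × 10⁷ mm⁴

Break the section into simple shapes (no overlaps), measuring from the bottom-left corner of the bounding box.
Bottom plate: 160 × 26, A = 4 160 mm², y = 13 mm, Ī = 234 347 mm⁴.
Web plate: 20 × 150, A = 3 000 mm², y = 101 mm, Ī = 5 625 000 mm⁴.
Top plate: 80 × 20, A = 1 600 mm², y = 186 mm, Ī = 53333.3 mm⁴.
Centroid: ȳ = ΣA·y / ΣA = 74.7352 mm.
Transfer each piece to the centroidal x-axis using Ī + A·d² with d = y − 74.7352:
  bottom plate: d = -61.7352 mm → contributes +16 089 063 mm⁴
  web plate: d = 26.2648 mm → contributes +7 694 525 mm⁴
  top plate: d = 111.265 mm → contributes +19 861 117 mm⁴
Total I = 43 644 706 mm⁴.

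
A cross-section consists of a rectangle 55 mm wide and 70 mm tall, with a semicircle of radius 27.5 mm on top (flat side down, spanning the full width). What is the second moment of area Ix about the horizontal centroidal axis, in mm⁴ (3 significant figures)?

Split into non-overlapping primitives; take the origin at the lower-left of the bounding box.
Rectangular body: 55 × 70, A = 3 850 mm², y = 35 mm, Ī = 1 572 083 mm⁴.
Semicircular cap: semicircle r = 27.5, A = 1187.9 mm², y = 81.671 mm, Ī = 62 772 mm⁴.
Centroid: ȳ = ΣA·y / ΣA = 46.005 mm.
Transfer each piece to the horizontal centroidal axis using Ī + A·d² with d = y − 46.005:
  rectangular body: d = -11.005 mm → contributes +2 038 346 mm⁴
  semicircular cap: d = 35.666 mm → contributes +1 573 916 mm⁴
Total I = 3 612 262 mm⁴.

Ix ≈ 3.61 × 10⁶ mm⁴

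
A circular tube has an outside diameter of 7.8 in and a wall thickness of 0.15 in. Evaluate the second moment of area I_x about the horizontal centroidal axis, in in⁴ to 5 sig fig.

I_x ≈ 26.382 in⁴

Decompose the section into non-overlapping parts with the origin at the bottom-left of its bounding rectangle.
Outer circle: ⌀7.8, A = 47.78362 in², y = 3.9 in, Ī = 181.6972 in⁴.
Bore (subtracted): ⌀7.5, A = 44.17865 in², y = 3.9 in, Ī = 155.3156 in⁴.
By symmetry the centroid is at mid-height, ȳ = 3.9 in.
All pieces are centred on the horizontal centroidal axis, so I = ΣĪ (holes subtracted) = 26.38168 in⁴.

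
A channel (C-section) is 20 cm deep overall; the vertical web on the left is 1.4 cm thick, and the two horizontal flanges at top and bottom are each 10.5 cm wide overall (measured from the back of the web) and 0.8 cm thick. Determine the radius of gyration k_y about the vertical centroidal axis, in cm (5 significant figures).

k_y ≈ 2.9448 cm

Treat the section as a set of non-overlapping primitives; coordinates are from the bounding-box lower-left.
Web: 1.4 × 20, A = 28 cm², x = 0.7 cm, Ī = 4.573333 cm⁴.
Top flange (beyond web): 9.1 × 0.8, A = 7.28 cm², x = 5.95 cm, Ī = 50.23807 cm⁴.
Bottom flange (beyond web): 9.1 × 0.8, A = 7.28 cm², x = 5.95 cm, Ī = 50.23807 cm⁴.
Centroid: x̄ = ΣA·x / ΣA = 2.496053 cm.
Transfer each piece to the vertical centroidal axis using Ī + A·d² with d = x − 2.496053:
  web: d = -1.796053 cm → contributes +94.89587 cm⁴
  top flange (beyond web): d = 3.453947 cm → contributes +137.0867 cm⁴
  bottom flange (beyond web): d = 3.453947 cm → contributes +137.0867 cm⁴
Total I = 369.0692 cm⁴.
Radius of gyration: k = √(I/A) = √(369.0692 / 42.56) = 2.944782 cm.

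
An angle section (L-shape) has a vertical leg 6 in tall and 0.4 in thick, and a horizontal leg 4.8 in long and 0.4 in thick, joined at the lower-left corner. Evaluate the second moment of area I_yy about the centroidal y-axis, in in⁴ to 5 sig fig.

Split into non-overlapping primitives; take the origin at the lower-left of the bounding box.
Vertical leg: 0.4 × 6, A = 2.4 in², x = 0.2 in, Ī = 0.032 in⁴.
Horizontal leg (remainder): 4.4 × 0.4, A = 1.76 in², x = 2.6 in, Ī = 2.839467 in⁴.
Centroid: x̄ = ΣA·x / ΣA = 1.215385 in.
Transfer each piece to the centroidal y-axis using Ī + A·d² with d = x − 1.215385:
  vertical leg: d = -1.015385 in → contributes +2.506414 in⁴
  horizontal leg (remainder): d = 1.384615 in → contributes +6.213668 in⁴
Total I = 8.720082 in⁴.

I_yy ≈ 8.7201 in⁴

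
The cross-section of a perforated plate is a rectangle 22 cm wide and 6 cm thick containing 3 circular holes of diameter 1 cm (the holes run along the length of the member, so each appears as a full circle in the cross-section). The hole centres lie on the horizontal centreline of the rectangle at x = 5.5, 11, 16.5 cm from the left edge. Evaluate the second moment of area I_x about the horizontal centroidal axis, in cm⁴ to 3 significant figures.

I_x ≈ 396 cm⁴

Break the section into simple shapes (no overlaps), measuring from the bottom-left corner of the bounding box.
Plate: 22 × 6, A = 132 cm², y = 3 cm, Ī = 396 cm⁴.
Hole 1 (subtracted): ⌀1, A = 0.7854 cm², y = 3 cm, Ī = 0.049087 cm⁴.
Hole 2 (subtracted): ⌀1, A = 0.7854 cm², y = 3 cm, Ī = 0.049087 cm⁴.
Hole 3 (subtracted): ⌀1, A = 0.7854 cm², y = 3 cm, Ī = 0.049087 cm⁴.
By symmetry the centroid is at mid-height, ȳ = 3 cm.
All pieces are centred on the horizontal centroidal axis, so I = ΣĪ (holes subtracted) = 395.85 cm⁴.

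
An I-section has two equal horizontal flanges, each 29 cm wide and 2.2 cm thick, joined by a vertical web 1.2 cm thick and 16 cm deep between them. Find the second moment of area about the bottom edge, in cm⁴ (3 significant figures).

I_base ≈ 2.63 × 10⁴ cm⁴

Break the section into simple shapes (no overlaps), measuring from the bottom-left corner of the bounding box.
Bottom flange: 29 × 2.2, A = 63.8 cm², y = 1.1 cm, Ī = 25.733 cm⁴.
Web: 1.2 × 16, A = 19.2 cm², y = 10.2 cm, Ī = 409.6 cm⁴.
Top flange: 29 × 2.2, A = 63.8 cm², y = 19.3 cm, Ī = 25.733 cm⁴.
Transfer each piece to the bottom edge using Ī + A·d² with d = y − 0:
  bottom flange: d = 1.1 cm → contributes +102.93 cm⁴
  web: d = 10.2 cm → contributes +2407.2 cm⁴
  top flange: d = 19.3 cm → contributes +23 791 cm⁴
Total I = 26 301 cm⁴.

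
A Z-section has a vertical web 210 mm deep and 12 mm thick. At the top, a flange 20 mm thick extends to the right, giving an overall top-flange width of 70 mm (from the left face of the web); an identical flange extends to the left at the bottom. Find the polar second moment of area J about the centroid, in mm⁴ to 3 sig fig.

J ≈ 3.38 × 10⁷ mm⁴

Treat the section as a set of non-overlapping primitives; coordinates are from the bounding-box lower-left.
Web: 12 × 210, A = 2 520 mm², y = 105 mm, Ī = 9 261 000 mm⁴.
Top flange (beyond web): 58 × 20, A = 1 160 mm², y = 200 mm, Ī = 38 667 mm⁴.
Bottom flange (beyond web): 58 × 20, A = 1 160 mm², y = 10 mm, Ī = 38 667 mm⁴.
Centroid: ȳ = ΣA·y / ΣA = 105 mm.
Transfer each piece to the centroidal x-axis using Ī + A·d² with d = y − 105:
  web: d = 0 mm → contributes +9 261 000 mm⁴
  top flange (beyond web): d = 95 mm → contributes +10 507 667 mm⁴
  bottom flange (beyond web): d = -95 mm → contributes +10 507 667 mm⁴
Total I = 30 276 333 mm⁴.
For the y-axis: x̄ = 64 mm.
Repeating about the centroidal y-axis gives I_y = 3 522 613 mm⁴.
Polar second moment: J = I_x + I_y = 33 798 947 mm⁴.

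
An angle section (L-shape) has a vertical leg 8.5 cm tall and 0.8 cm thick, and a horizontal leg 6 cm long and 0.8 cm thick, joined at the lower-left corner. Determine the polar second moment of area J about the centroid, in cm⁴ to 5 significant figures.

J ≈ 112.39 cm⁴

Split into non-overlapping primitives; take the origin at the lower-left of the bounding box.
Vertical leg: 0.8 × 8.5, A = 6.8 cm², y = 4.25 cm, Ī = 40.94167 cm⁴.
Horizontal leg (remainder): 5.2 × 0.8, A = 4.16 cm², y = 0.4 cm, Ī = 0.2218667 cm⁴.
Centroid: ȳ = ΣA·y / ΣA = 2.788686 cm.
Transfer each piece to the centroidal x-axis using Ī + A·d² with d = y − 2.788686:
  vertical leg: d = 1.461314 cm → contributes +55.46265 cm⁴
  horizontal leg (remainder): d = -2.388686 cm → contributes +23.95808 cm⁴
Total I = 79.42073 cm⁴.
For the y-axis: x̄ = 1.538686 cm.
Repeating about the centroidal y-axis gives I_y = 32.96573 cm⁴.
Polar second moment: J = I_x + I_y = 112.3865 cm⁴.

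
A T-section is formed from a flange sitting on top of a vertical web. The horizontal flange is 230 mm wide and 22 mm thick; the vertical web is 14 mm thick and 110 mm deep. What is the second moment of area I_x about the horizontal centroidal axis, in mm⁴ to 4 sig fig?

I_x ≈ 6.900 × 10⁶ mm⁴

Treat the section as a set of non-overlapping primitives; coordinates are from the bounding-box lower-left.
Flange: 230 × 22, A = 5 060 mm², y = 121 mm, Ī = 204 087 mm⁴.
Web: 14 × 110, A = 1 540 mm², y = 55 mm, Ī = 1 552 833 mm⁴.
Centroid: ȳ = ΣA·y / ΣA = 105.6 mm.
Transfer each piece to the horizontal centroidal axis using Ī + A·d² with d = y − 105.6:
  flange: d = 15.4 mm → contributes +1 404 116 mm⁴
  web: d = -50.6 mm → contributes +5 495 788 mm⁴
Total I = 6 899 904 mm⁴.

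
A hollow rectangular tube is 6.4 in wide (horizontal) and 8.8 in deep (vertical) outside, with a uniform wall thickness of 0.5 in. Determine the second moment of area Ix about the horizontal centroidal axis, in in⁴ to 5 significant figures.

Treat the section as a set of non-overlapping primitives; coordinates are from the bounding-box lower-left.
Outer rectangle: 6.4 × 8.8, A = 56.32 in², y = 4.4 in, Ī = 363.4517 in⁴.
Inner void (subtracted): 5.4 × 7.8, A = 42.12 in², y = 4.4 in, Ī = 213.5484 in⁴.
By symmetry the centroid is at mid-height, ȳ = 4.4 in.
All pieces are centred on the horizontal centroidal axis, so I = ΣĪ (holes subtracted) = 149.9033 in⁴.

Ix ≈ 149.90 in⁴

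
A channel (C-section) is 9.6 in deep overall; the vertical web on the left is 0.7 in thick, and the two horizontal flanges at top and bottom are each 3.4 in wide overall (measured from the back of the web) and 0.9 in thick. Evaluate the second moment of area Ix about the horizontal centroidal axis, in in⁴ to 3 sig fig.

Ix ≈ 144 in⁴

Break the section into simple shapes (no overlaps), measuring from the bottom-left corner of the bounding box.
Web: 0.7 × 9.6, A = 6.72 in², y = 4.8 in, Ī = 51.61 in⁴.
Top flange (beyond web): 2.7 × 0.9, A = 2.43 in², y = 9.15 in, Ī = 0.16403 in⁴.
Bottom flange (beyond web): 2.7 × 0.9, A = 2.43 in², y = 0.45 in, Ī = 0.16403 in⁴.
By symmetry the centroid is at mid-height, ȳ = 4.8 in.
Transfer each piece to the horizontal centroidal axis using Ī + A·d² with d = y − 4.8:
  web: d = 0 in → contributes +51.61 in⁴
  top flange (beyond web): d = 4.35 in → contributes +46.146 in⁴
  bottom flange (beyond web): d = -4.35 in → contributes +46.146 in⁴
Total I = 143.9 in⁴.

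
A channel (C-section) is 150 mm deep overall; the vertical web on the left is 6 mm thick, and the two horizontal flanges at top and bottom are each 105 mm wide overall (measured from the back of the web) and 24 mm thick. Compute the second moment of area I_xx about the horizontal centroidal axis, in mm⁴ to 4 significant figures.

Split into non-overlapping primitives; take the origin at the lower-left of the bounding box.
Web: 6 × 150, A = 900 mm², y = 75 mm, Ī = 1 687 500 mm⁴.
Top flange (beyond web): 99 × 24, A = 2 376 mm², y = 138 mm, Ī = 114 048 mm⁴.
Bottom flange (beyond web): 99 × 24, A = 2 376 mm², y = 12 mm, Ī = 114 048 mm⁴.
By symmetry the centroid is at mid-height, ȳ = 75 mm.
Transfer each piece to the horizontal centroidal axis using Ī + A·d² with d = y − 75:
  web: d = 0 mm → contributes +1 687 500 mm⁴
  top flange (beyond web): d = 63 mm → contributes +9 544 392 mm⁴
  bottom flange (beyond web): d = -63 mm → contributes +9 544 392 mm⁴
Total I = 20 776 284 mm⁴.

I_xx ≈ 2.078 × 10⁷ mm⁴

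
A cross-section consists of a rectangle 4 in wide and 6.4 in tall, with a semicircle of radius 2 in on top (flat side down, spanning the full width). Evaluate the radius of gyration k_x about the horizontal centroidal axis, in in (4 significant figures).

k_x ≈ 2.322 in

Decompose the section into non-overlapping parts with the origin at the bottom-left of its bounding rectangle.
Rectangular body: 4 × 6.4, A = 25.6 in², y = 3.2 in, Ī = 87.3813 in⁴.
Semicircular cap: semicircle r = 2, A = 6.28319 in², y = 7.24883 in, Ī = 1.75611 in⁴.
Centroid: ȳ = ΣA·y / ΣA = 3.9979 in.
Transfer each piece to the horizontal centroidal axis using Ī + A·d² with d = y − 3.9979:
  rectangular body: d = -0.797898 in → contributes +103.679 in⁴
  semicircular cap: d = 3.25093 in → contributes +68.1602 in⁴
Total I = 171.84 in⁴.
Radius of gyration: k = √(I/A) = √(171.84 / 31.8832) = 2.32156 in.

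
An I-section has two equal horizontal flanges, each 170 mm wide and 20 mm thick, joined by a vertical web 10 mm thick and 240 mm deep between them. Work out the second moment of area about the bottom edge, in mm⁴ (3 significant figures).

Treat the section as a set of non-overlapping primitives; coordinates are from the bounding-box lower-left.
Bottom flange: 170 × 20, A = 3 400 mm², y = 10 mm, Ī = 113 333 mm⁴.
Web: 10 × 240, A = 2 400 mm², y = 140 mm, Ī = 11 520 000 mm⁴.
Top flange: 170 × 20, A = 3 400 mm², y = 270 mm, Ī = 113 333 mm⁴.
Transfer each piece to the base of the section using Ī + A·d² with d = y − 0:
  bottom flange: d = 10 mm → contributes +453 333 mm⁴
  web: d = 140 mm → contributes +58 560 000 mm⁴
  top flange: d = 270 mm → contributes +247 973 333 mm⁴
Total I = 306 986 667 mm⁴.

I_base ≈ 3.07 × 10⁸ mm⁴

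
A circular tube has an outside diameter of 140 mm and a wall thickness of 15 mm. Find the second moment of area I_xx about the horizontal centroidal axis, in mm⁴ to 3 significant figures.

I_xx ≈ 1.17 × 10⁷ mm⁴

Treat the section as a set of non-overlapping primitives; coordinates are from the bounding-box lower-left.
Outer circle: ⌀140, A = 15 394 mm², y = 70 mm, Ī = 18 857 410 mm⁴.
Bore (subtracted): ⌀110, A = 9503.3 mm², y = 70 mm, Ī = 7 186 884 mm⁴.
By symmetry the centroid is at mid-height, ȳ = 70 mm.
All pieces are centred on the horizontal centroidal axis, so I = ΣĪ (holes subtracted) = 11 670 526 mm⁴.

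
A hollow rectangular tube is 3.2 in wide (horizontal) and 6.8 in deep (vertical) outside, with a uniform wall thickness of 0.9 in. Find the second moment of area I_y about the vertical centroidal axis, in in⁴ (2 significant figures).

I_y ≈ 17 in⁴

Decompose the section into non-overlapping parts with the origin at the bottom-left of its bounding rectangle.
Outer rectangle: 3.2 × 6.8, A = 21.76 in², x = 1.6 in, Ī = 18.57 in⁴.
Inner void (subtracted): 1.4 × 5, A = 7 in², x = 1.6 in, Ī = 1.143 in⁴.
By symmetry the centroid is at mid-width, x̄ = 1.6 in.
All pieces are centred on the vertical centroidal axis, so I = ΣĪ (holes subtracted) = 17.43 in⁴.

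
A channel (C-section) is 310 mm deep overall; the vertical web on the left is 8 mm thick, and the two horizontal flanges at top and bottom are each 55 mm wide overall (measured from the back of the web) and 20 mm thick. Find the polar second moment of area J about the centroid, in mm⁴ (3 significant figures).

Decompose the section into non-overlapping parts with the origin at the bottom-left of its bounding rectangle.
Web: 8 × 310, A = 2 480 mm², y = 155 mm, Ī = 19 860 667 mm⁴.
Top flange (beyond web): 47 × 20, A = 940 mm², y = 300 mm, Ī = 31 333 mm⁴.
Bottom flange (beyond web): 47 × 20, A = 940 mm², y = 10 mm, Ī = 31 333 mm⁴.
By symmetry the centroid is at mid-height, ȳ = 155 mm.
Transfer each piece to the centroidal x-axis using Ī + A·d² with d = y − 155:
  web: d = 0 mm → contributes +19 860 667 mm⁴
  top flange (beyond web): d = 145 mm → contributes +19 794 833 mm⁴
  bottom flange (beyond web): d = -145 mm → contributes +19 794 833 mm⁴
Total I = 59 450 333 mm⁴.
For the y-axis: x̄ = 15.858 mm.
Repeating about the centroidal y-axis gives I_y = 1 168 005 mm⁴.
Polar second moment: J = I_x + I_y = 60 618 339 mm⁴.

J ≈ 6.06 × 10⁷ mm⁴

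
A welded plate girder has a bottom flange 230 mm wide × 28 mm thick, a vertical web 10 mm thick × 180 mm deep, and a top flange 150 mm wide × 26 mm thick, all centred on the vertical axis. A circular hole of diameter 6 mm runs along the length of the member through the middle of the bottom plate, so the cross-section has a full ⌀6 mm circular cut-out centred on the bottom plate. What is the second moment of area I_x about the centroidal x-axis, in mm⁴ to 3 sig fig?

Decompose the section into non-overlapping parts with the origin at the bottom-left of its bounding rectangle.
Bottom plate: 230 × 28, A = 6 440 mm², y = 14 mm, Ī = 420 747 mm⁴.
Web plate: 10 × 180, A = 1 800 mm², y = 118 mm, Ī = 4 860 000 mm⁴.
Top plate: 150 × 26, A = 3 900 mm², y = 221 mm, Ī = 219 700 mm⁴.
Hole (subtracted): ⌀6, A = 28.274 mm², y = 14 mm, Ī = 63.617 mm⁴.
Centroid: ȳ = ΣA·y / ΣA = 96.111 mm.
Transfer each piece to the centroidal x-axis using Ī + A·d² with d = y − 96.111:
  bottom plate: d = -82.111 mm → contributes +43 840 104 mm⁴
  web plate: d = 21.889 mm → contributes +5 722 469 mm⁴
  top plate: d = 124.89 mm → contributes +61 049 498 mm⁴
  hole: d = -82.111 mm → contributes −190 693 mm⁴
Total I = 110 421 379 mm⁴.

I_x ≈ 1.10 × 10⁸ mm⁴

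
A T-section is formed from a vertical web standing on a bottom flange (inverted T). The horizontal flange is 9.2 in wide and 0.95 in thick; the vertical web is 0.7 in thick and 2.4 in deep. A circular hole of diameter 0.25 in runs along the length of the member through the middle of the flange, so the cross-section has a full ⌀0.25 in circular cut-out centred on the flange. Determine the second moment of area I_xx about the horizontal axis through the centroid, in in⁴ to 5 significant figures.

Treat the section as a set of non-overlapping primitives; coordinates are from the bounding-box lower-left.
Flange: 9.2 × 0.95, A = 8.74 in², y = 0.475 in, Ī = 0.6573208 in⁴.
Web: 0.7 × 2.4, A = 1.68 in², y = 2.15 in, Ī = 0.8064 in⁴.
Hole (subtracted): ⌀0.25, A = 0.04908739 in², y = 0.475 in, Ī = 0.0001917476 in⁴.
Centroid: ȳ = ΣA·y / ΣA = 0.7463358 in.
Transfer each piece to the horizontal axis through the centroid using Ī + A·d² with d = y − 0.7463358:
  flange: d = -0.2713358 in → contributes +1.300787 in⁴
  web: d = 1.403664 in → contributes +4.116459 in⁴
  hole: d = -0.2713358 in → contributes −0.003805714 in⁴
Total I = 5.41344 in⁴.

I_xx ≈ 5.4134 in⁴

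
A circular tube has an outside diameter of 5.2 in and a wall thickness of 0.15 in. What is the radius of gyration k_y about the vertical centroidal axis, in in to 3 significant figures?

Split into non-overlapping primitives; take the origin at the lower-left of the bounding box.
Outer circle: ⌀5.2, A = 21.237 in², x = 2.6 in, Ī = 35.891 in⁴.
Bore (subtracted): ⌀4.9, A = 18.857 in², x = 2.6 in, Ī = 28.298 in⁴.
By symmetry the centroid is at mid-width, x̄ = 2.6 in.
All pieces are centred on the vertical centroidal axis, so I = ΣĪ (holes subtracted) = 7.5929 in⁴.
Radius of gyration: k = √(I/A) = √(7.5929 / 2.3798) = 1.7862 in.

k_y ≈ 1.79 in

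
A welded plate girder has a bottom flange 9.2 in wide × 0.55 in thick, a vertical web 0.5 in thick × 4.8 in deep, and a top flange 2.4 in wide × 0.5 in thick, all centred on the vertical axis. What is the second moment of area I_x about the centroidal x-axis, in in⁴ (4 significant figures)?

Decompose the section into non-overlapping parts with the origin at the bottom-left of its bounding rectangle.
Bottom plate: 9.2 × 0.55, A = 5.06 in², y = 0.275 in, Ī = 0.127554 in⁴.
Web plate: 0.5 × 4.8, A = 2.4 in², y = 2.95 in, Ī = 4.608 in⁴.
Top plate: 2.4 × 0.5, A = 1.2 in², y = 5.6 in, Ī = 0.025 in⁴.
Centroid: ȳ = ΣA·y / ΣA = 1.75421 in.
Transfer each piece to the centroidal x-axis using Ī + A·d² with d = y − 1.75421:
  bottom plate: d = -1.47921 in → contributes +11.1992 in⁴
  web plate: d = 1.19579 in → contributes +8.03977 in⁴
  top plate: d = 3.84579 in → contributes +17.7731 in⁴
Total I = 37.0121 in⁴.

I_x ≈ 37.01 in⁴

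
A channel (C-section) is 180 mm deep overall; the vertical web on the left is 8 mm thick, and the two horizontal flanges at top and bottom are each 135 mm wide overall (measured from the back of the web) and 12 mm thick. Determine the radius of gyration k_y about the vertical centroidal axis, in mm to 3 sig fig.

Break the section into simple shapes (no overlaps), measuring from the bottom-left corner of the bounding box.
Web: 8 × 180, A = 1 440 mm², x = 4 mm, Ī = 7 680 mm⁴.
Top flange (beyond web): 127 × 12, A = 1 524 mm², x = 71.5 mm, Ī = 2 048 383 mm⁴.
Bottom flange (beyond web): 127 × 12, A = 1 524 mm², x = 71.5 mm, Ī = 2 048 383 mm⁴.
Centroid: x̄ = ΣA·x / ΣA = 49.842 mm.
Transfer each piece to the vertical centroidal axis using Ī + A·d² with d = x − 49.842:
  web: d = -45.842 mm → contributes +3 033 857 mm⁴
  top flange (beyond web): d = 21.658 mm → contributes +2 763 228 mm⁴
  bottom flange (beyond web): d = 21.658 mm → contributes +2 763 228 mm⁴
Total I = 8 560 312 mm⁴.
Radius of gyration: k = √(I/A) = √(8 560 312 / 4 488) = 43.674 mm.

k_y ≈ 43.7 mm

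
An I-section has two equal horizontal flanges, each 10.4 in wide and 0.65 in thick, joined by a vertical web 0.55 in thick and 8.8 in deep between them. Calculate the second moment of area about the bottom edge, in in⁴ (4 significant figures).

Split into non-overlapping primitives; take the origin at the lower-left of the bounding box.
Bottom flange: 10.4 × 0.65, A = 6.76 in², y = 0.325 in, Ī = 0.238008 in⁴.
Web: 0.55 × 8.8, A = 4.84 in², y = 5.05 in, Ī = 31.2341 in⁴.
Top flange: 10.4 × 0.65, A = 6.76 in², y = 9.775 in, Ī = 0.238008 in⁴.
Transfer each piece to a horizontal axis along the bottom face using Ī + A·d² with d = y − 0:
  bottom flange: d = 0.325 in → contributes +0.952033 in⁴
  web: d = 5.05 in → contributes +154.666 in⁴
  top flange: d = 9.775 in → contributes +646.16 in⁴
Total I = 801.779 in⁴.

I_base ≈ 801.8 in⁴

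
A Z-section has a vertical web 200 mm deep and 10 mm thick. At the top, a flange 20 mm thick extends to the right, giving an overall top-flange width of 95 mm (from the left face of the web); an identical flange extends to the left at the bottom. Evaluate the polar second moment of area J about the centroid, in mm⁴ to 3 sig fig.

J ≈ 4.41 × 10⁷ mm⁴

Treat the section as a set of non-overlapping primitives; coordinates are from the bounding-box lower-left.
Web: 10 × 200, A = 2 000 mm², y = 100 mm, Ī = 6 666 667 mm⁴.
Top flange (beyond web): 85 × 20, A = 1 700 mm², y = 190 mm, Ī = 56 667 mm⁴.
Bottom flange (beyond web): 85 × 20, A = 1 700 mm², y = 10 mm, Ī = 56 667 mm⁴.
Centroid: ȳ = ΣA·y / ΣA = 100 mm.
Transfer each piece to the centroidal x-axis using Ī + A·d² with d = y − 100:
  web: d = 0 mm → contributes +6 666 667 mm⁴
  top flange (beyond web): d = 90 mm → contributes +13 826 667 mm⁴
  bottom flange (beyond web): d = -90 mm → contributes +13 826 667 mm⁴
Total I = 34 320 000 mm⁴.
For the y-axis: x̄ = 90 mm.
Repeating about the centroidal y-axis gives I_y = 9 735 000 mm⁴.
Polar second moment: J = I_x + I_y = 44 055 000 mm⁴.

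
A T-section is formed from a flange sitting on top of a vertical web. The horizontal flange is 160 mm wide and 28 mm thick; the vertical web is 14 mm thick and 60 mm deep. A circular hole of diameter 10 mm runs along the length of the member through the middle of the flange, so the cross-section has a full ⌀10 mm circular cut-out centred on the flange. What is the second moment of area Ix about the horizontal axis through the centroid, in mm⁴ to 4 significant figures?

Ix ≈ 1.910 × 10⁶ mm⁴

Break the section into simple shapes (no overlaps), measuring from the bottom-left corner of the bounding box.
Flange: 160 × 28, A = 4 480 mm², y = 74 mm, Ī = 292 693 mm⁴.
Web: 14 × 60, A = 840 mm², y = 30 mm, Ī = 252 000 mm⁴.
Hole (subtracted): ⌀10, A = 78.5398 mm², y = 74 mm, Ī = 490.874 mm⁴.
Centroid: ȳ = ΣA·y / ΣA = 66.9485 mm.
Transfer each piece to the horizontal axis through the centroid using Ī + A·d² with d = y − 66.9485:
  flange: d = 7.05147 mm → contributes +515 453 mm⁴
  web: d = -36.9485 mm → contributes +1 398 763 mm⁴
  hole: d = 7.05147 mm → contributes −4396.13 mm⁴
Total I = 1 909 820 mm⁴.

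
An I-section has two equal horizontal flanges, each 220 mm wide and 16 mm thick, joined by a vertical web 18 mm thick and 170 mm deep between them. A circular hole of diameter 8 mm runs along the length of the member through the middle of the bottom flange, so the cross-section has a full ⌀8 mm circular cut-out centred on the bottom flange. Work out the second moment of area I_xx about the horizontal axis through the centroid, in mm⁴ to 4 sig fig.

Treat the section as a set of non-overlapping primitives; coordinates are from the bounding-box lower-left.
Bottom flange: 220 × 16, A = 3 520 mm², y = 8 mm, Ī = 75093.3 mm⁴.
Web: 18 × 170, A = 3 060 mm², y = 101 mm, Ī = 7 369 500 mm⁴.
Top flange: 220 × 16, A = 3 520 mm², y = 194 mm, Ī = 75093.3 mm⁴.
Hole (subtracted): ⌀8, A = 50.2655 mm², y = 8 mm, Ī = 201.062 mm⁴.
Centroid: ȳ = ΣA·y / ΣA = 101.465 mm.
Transfer each piece to the horizontal axis through the centroid using Ī + A·d² with d = y − 101.465:
  bottom flange: d = -93.4652 mm → contributes +30 824 882 mm⁴
  web: d = -0.465156 mm → contributes +7 370 162 mm⁴
  top flange: d = 92.5348 mm → contributes +30 215 788 mm⁴
  hole: d = -93.4652 mm → contributes −439 307 mm⁴
Total I = 67 971 525 mm⁴.

I_xx ≈ 6.797 × 10⁷ mm⁴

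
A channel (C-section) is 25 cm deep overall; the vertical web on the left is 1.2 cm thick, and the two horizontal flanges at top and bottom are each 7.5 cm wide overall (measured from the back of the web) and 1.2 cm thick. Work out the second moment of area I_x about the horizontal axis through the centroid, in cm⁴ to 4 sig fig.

I_x ≈ 3705 cm⁴

Treat the section as a set of non-overlapping primitives; coordinates are from the bounding-box lower-left.
Web: 1.2 × 25, A = 30 cm², y = 12.5 cm, Ī = 1562.5 cm⁴.
Top flange (beyond web): 6.3 × 1.2, A = 7.56 cm², y = 24.4 cm, Ī = 0.9072 cm⁴.
Bottom flange (beyond web): 6.3 × 1.2, A = 7.56 cm², y = 0.6 cm, Ī = 0.9072 cm⁴.
By symmetry the centroid is at mid-height, ȳ = 12.5 cm.
Transfer each piece to the horizontal axis through the centroid using Ī + A·d² with d = y − 12.5:
  web: d = 0 cm → contributes +1562.5 cm⁴
  top flange (beyond web): d = 11.9 cm → contributes +1071.48 cm⁴
  bottom flange (beyond web): d = -11.9 cm → contributes +1071.48 cm⁴
Total I = 3705.46 cm⁴.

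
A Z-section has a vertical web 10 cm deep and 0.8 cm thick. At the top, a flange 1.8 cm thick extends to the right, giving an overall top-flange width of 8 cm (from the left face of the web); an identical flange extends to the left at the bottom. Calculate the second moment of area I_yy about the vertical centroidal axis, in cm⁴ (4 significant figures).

I_yy ≈ 527.1 cm⁴

Treat the section as a set of non-overlapping primitives; coordinates are from the bounding-box lower-left.
Web: 0.8 × 10, A = 8 cm², x = 7.6 cm, Ī = 0.426667 cm⁴.
Top flange (beyond web): 7.2 × 1.8, A = 12.96 cm², x = 11.6 cm, Ī = 55.9872 cm⁴.
Bottom flange (beyond web): 7.2 × 1.8, A = 12.96 cm², x = 3.6 cm, Ī = 55.9872 cm⁴.
Centroid: x̄ = ΣA·x / ΣA = 7.6 cm.
Transfer each piece to the vertical centroidal axis using Ī + A·d² with d = x − 7.6:
  web: d = 0 cm → contributes +0.426667 cm⁴
  top flange (beyond web): d = 4 cm → contributes +263.347 cm⁴
  bottom flange (beyond web): d = -4 cm → contributes +263.347 cm⁴
Total I = 527.121 cm⁴.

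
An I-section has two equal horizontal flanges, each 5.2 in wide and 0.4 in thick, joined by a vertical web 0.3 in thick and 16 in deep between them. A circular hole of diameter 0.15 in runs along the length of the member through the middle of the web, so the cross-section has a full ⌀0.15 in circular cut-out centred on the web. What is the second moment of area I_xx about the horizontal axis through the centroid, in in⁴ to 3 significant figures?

I_xx ≈ 382 in⁴

Decompose the section into non-overlapping parts with the origin at the bottom-left of its bounding rectangle.
Bottom flange: 5.2 × 0.4, A = 2.08 in², y = 0.2 in, Ī = 0.027733 in⁴.
Web: 0.3 × 16, A = 4.8 in², y = 8.4 in, Ī = 102.4 in⁴.
Top flange: 5.2 × 0.4, A = 2.08 in², y = 16.6 in, Ī = 0.027733 in⁴.
Hole (subtracted): ⌀0.15, A = 0.017671 in², y = 8.4 in, Ī = 0.00002485 in⁴.
By symmetry the centroid is at mid-height, ȳ = 8.4 in.
Transfer each piece to the horizontal axis through the centroid using Ī + A·d² with d = y − 8.4:
  bottom flange: d = -8.2 in → contributes +139.89 in⁴
  web: d = 0 in → contributes +102.4 in⁴
  top flange: d = 8.2 in → contributes +139.89 in⁴
  hole: d = 0 in → contributes −0.00002485 in⁴
Total I = 382.17 in⁴.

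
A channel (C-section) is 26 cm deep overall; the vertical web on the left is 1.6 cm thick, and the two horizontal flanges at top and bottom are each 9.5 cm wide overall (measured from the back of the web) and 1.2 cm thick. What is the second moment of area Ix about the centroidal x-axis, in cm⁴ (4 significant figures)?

Ix ≈ 5261 cm⁴

Treat the section as a set of non-overlapping primitives; coordinates are from the bounding-box lower-left.
Web: 1.6 × 26, A = 41.6 cm², y = 13 cm, Ī = 2343.47 cm⁴.
Top flange (beyond web): 7.9 × 1.2, A = 9.48 cm², y = 25.4 cm, Ī = 1.1376 cm⁴.
Bottom flange (beyond web): 7.9 × 1.2, A = 9.48 cm², y = 0.6 cm, Ī = 1.1376 cm⁴.
By symmetry the centroid is at mid-height, ȳ = 13 cm.
Transfer each piece to the centroidal x-axis using Ī + A·d² with d = y − 13:
  web: d = 0 cm → contributes +2343.47 cm⁴
  top flange (beyond web): d = 12.4 cm → contributes +1458.78 cm⁴
  bottom flange (beyond web): d = -12.4 cm → contributes +1458.78 cm⁴
Total I = 5261.03 cm⁴.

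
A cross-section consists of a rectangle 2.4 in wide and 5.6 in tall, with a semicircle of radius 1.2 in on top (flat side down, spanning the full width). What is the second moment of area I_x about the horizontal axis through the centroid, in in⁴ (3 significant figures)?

Treat the section as a set of non-overlapping primitives; coordinates are from the bounding-box lower-left.
Rectangular body: 2.4 × 5.6, A = 13.44 in², y = 2.8 in, Ī = 35.123 in⁴.
Semicircular cap: semicircle r = 1.2, A = 2.2619 in², y = 6.1093 in, Ī = 0.22759 in⁴.
Centroid: ȳ = ΣA·y / ΣA = 3.2767 in.
Transfer each piece to the horizontal axis through the centroid using Ī + A·d² with d = y − 3.2767:
  rectangular body: d = -0.47672 in → contributes +38.178 in⁴
  semicircular cap: d = 2.8326 in → contributes +18.376 in⁴
Total I = 56.554 in⁴.

I_x ≈ 56.6 in⁴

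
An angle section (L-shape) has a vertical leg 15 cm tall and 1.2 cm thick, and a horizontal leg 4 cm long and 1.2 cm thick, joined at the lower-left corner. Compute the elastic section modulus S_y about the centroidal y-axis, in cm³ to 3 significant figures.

Treat the section as a set of non-overlapping primitives; coordinates are from the bounding-box lower-left.
Vertical leg: 1.2 × 15, A = 18 cm², x = 0.6 cm, Ī = 2.16 cm⁴.
Horizontal leg (remainder): 2.8 × 1.2, A = 3.36 cm², x = 2.6 cm, Ī = 2.1952 cm⁴.
Centroid: x̄ = ΣA·x / ΣA = 0.91461 cm.
Transfer each piece to the centroidal y-axis using Ī + A·d² with d = x − 0.91461:
  vertical leg: d = -0.31461 cm → contributes +3.9416 cm⁴
  horizontal leg (remainder): d = 1.6854 cm → contributes +11.739 cm⁴
Total I = 15.681 cm⁴.
Extreme fibre distance c = 3.0854 cm; S = I/c = 5.0823 cm³.

S_y ≈ 5.08 cm³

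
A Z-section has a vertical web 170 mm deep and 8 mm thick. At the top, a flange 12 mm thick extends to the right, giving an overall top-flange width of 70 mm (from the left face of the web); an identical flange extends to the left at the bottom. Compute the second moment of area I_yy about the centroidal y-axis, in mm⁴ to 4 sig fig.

I_yy ≈ 2.307 × 10⁶ mm⁴

Treat the section as a set of non-overlapping primitives; coordinates are from the bounding-box lower-left.
Web: 8 × 170, A = 1 360 mm², x = 66 mm, Ī = 7253.33 mm⁴.
Top flange (beyond web): 62 × 12, A = 744 mm², x = 101 mm, Ī = 238 328 mm⁴.
Bottom flange (beyond web): 62 × 12, A = 744 mm², x = 31 mm, Ī = 238 328 mm⁴.
Centroid: x̄ = ΣA·x / ΣA = 66 mm.
Transfer each piece to the centroidal y-axis using Ī + A·d² with d = x − 66:
  web: d = 0 mm → contributes +7253.33 mm⁴
  top flange (beyond web): d = 35 mm → contributes +1 149 728 mm⁴
  bottom flange (beyond web): d = -35 mm → contributes +1 149 728 mm⁴
Total I = 2 306 709 mm⁴.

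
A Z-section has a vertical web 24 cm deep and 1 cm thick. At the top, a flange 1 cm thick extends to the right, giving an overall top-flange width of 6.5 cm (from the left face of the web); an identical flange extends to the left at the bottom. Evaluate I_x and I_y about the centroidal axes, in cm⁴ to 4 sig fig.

I_x ≈ 2608 cm⁴, I_y ≈ 145.9 cm⁴

Break the section into simple shapes (no overlaps), measuring from the bottom-left corner of the bounding box.
Web: 1 × 24, A = 24 cm², y = 12 cm, Ī = 1 152 cm⁴.
Top flange (beyond web): 5.5 × 1, A = 5.5 cm², y = 23.5 cm, Ī = 0.458333 cm⁴.
Bottom flange (beyond web): 5.5 × 1, A = 5.5 cm², y = 0.5 cm, Ī = 0.458333 cm⁴.
Centroid: ȳ = ΣA·y / ΣA = 12 cm.
Transfer each piece to the centroidal x-axis using Ī + A·d² with d = y − 12:
  web: d = 0 cm → contributes +1 152 cm⁴
  top flange (beyond web): d = 11.5 cm → contributes +727.833 cm⁴
  bottom flange (beyond web): d = -11.5 cm → contributes +727.833 cm⁴
Total I = 2607.67 cm⁴.
For the y-axis: x̄ = 6 cm.
Repeating about the centroidal y-axis gives I_y = 145.917 cm⁴.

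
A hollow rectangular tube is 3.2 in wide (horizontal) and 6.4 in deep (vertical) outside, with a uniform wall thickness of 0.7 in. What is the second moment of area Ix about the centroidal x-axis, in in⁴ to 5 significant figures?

Treat the section as a set of non-overlapping primitives; coordinates are from the bounding-box lower-left.
Outer rectangle: 3.2 × 6.4, A = 20.48 in², y = 3.2 in, Ī = 69.90507 in⁴.
Inner void (subtracted): 1.8 × 5, A = 9 in², y = 3.2 in, Ī = 18.75 in⁴.
By symmetry the centroid is at mid-height, ȳ = 3.2 in.
All pieces are centred on the centroidal x-axis, so I = ΣĪ (holes subtracted) = 51.15507 in⁴.

Ix ≈ 51.155 in⁴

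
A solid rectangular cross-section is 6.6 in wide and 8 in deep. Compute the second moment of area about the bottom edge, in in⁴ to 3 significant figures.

The section: 6.6 × 8, A = 52.8 in², y = 4 in, Ī = 281.6 in⁴.
Transfer it to the bottom edge using Ī + A·d² with d = y − 0:
  the section: d = 4 in → contributes +1126.4 in⁴
Total I = 1126.4 in⁴.

I_base ≈ 1130 in⁴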